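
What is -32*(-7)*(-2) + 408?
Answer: -40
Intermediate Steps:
-32*(-7)*(-2) + 408 = 224*(-2) + 408 = -448 + 408 = -40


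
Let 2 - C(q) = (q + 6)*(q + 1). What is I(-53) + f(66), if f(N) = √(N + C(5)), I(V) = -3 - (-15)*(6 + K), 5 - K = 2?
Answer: 132 + √2 ≈ 133.41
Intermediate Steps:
K = 3 (K = 5 - 1*2 = 5 - 2 = 3)
C(q) = 2 - (1 + q)*(6 + q) (C(q) = 2 - (q + 6)*(q + 1) = 2 - (6 + q)*(1 + q) = 2 - (1 + q)*(6 + q))
I(V) = 132 (I(V) = -3 - (-15)*(6 + 3) = -3 - (-15)*9 = -3 - 5*(-27) = -3 + 135 = 132)
f(N) = √(-64 + N) (f(N) = √(N + (-4 - 1*5² - 7*5)) = √(N + (-4 - 1*25 - 35)) = √(N + (-4 - 25 - 35)) = √(N - 64) = √(-64 + N))
I(-53) + f(66) = 132 + √(-64 + 66) = 132 + √2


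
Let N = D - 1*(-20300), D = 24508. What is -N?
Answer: -44808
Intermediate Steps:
N = 44808 (N = 24508 - 1*(-20300) = 24508 + 20300 = 44808)
-N = -1*44808 = -44808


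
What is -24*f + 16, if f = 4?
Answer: -80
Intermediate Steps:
-24*f + 16 = -24*4 + 16 = -96 + 16 = -80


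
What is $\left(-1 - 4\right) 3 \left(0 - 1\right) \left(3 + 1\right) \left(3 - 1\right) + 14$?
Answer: $134$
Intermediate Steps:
$\left(-1 - 4\right) 3 \left(0 - 1\right) \left(3 + 1\right) \left(3 - 1\right) + 14 = \left(-5\right) 3 \left(- 4 \cdot 2\right) + 14 = - 15 \left(\left(-1\right) 8\right) + 14 = \left(-15\right) \left(-8\right) + 14 = 120 + 14 = 134$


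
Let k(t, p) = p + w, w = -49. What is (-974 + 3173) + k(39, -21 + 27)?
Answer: 2156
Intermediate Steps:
k(t, p) = -49 + p (k(t, p) = p - 49 = -49 + p)
(-974 + 3173) + k(39, -21 + 27) = (-974 + 3173) + (-49 + (-21 + 27)) = 2199 + (-49 + 6) = 2199 - 43 = 2156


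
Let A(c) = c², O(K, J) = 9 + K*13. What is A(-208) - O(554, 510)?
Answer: 36053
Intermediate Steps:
O(K, J) = 9 + 13*K
A(-208) - O(554, 510) = (-208)² - (9 + 13*554) = 43264 - (9 + 7202) = 43264 - 1*7211 = 43264 - 7211 = 36053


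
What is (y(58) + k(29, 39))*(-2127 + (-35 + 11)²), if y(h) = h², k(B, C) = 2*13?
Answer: -5257890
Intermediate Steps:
k(B, C) = 26
(y(58) + k(29, 39))*(-2127 + (-35 + 11)²) = (58² + 26)*(-2127 + (-35 + 11)²) = (3364 + 26)*(-2127 + (-24)²) = 3390*(-2127 + 576) = 3390*(-1551) = -5257890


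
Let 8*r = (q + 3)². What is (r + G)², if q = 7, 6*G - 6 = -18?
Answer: 441/4 ≈ 110.25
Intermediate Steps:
G = -2 (G = 1 + (⅙)*(-18) = 1 - 3 = -2)
r = 25/2 (r = (7 + 3)²/8 = (⅛)*10² = (⅛)*100 = 25/2 ≈ 12.500)
(r + G)² = (25/2 - 2)² = (21/2)² = 441/4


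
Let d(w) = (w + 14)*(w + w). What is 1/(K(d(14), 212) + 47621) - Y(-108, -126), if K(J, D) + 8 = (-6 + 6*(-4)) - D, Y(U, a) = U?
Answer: 5116069/47371 ≈ 108.00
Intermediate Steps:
d(w) = 2*w*(14 + w) (d(w) = (14 + w)*(2*w) = 2*w*(14 + w))
K(J, D) = -38 - D (K(J, D) = -8 + ((-6 + 6*(-4)) - D) = -8 + ((-6 - 24) - D) = -8 + (-30 - D) = -38 - D)
1/(K(d(14), 212) + 47621) - Y(-108, -126) = 1/((-38 - 1*212) + 47621) - 1*(-108) = 1/((-38 - 212) + 47621) + 108 = 1/(-250 + 47621) + 108 = 1/47371 + 108 = 5116069/47371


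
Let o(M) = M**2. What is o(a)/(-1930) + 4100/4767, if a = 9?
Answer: 7526873/9200310 ≈ 0.81811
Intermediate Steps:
o(a)/(-1930) + 4100/4767 = 9**2/(-1930) + 4100/4767 = 81*(-1/1930) + 4100*(1/4767) = -81/1930 + 4100/4767 = 7526873/9200310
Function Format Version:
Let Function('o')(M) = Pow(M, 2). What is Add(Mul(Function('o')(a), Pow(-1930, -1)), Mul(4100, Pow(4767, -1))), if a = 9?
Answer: Rational(7526873, 9200310) ≈ 0.81811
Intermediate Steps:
Add(Mul(Function('o')(a), Pow(-1930, -1)), Mul(4100, Pow(4767, -1))) = Add(Mul(Pow(9, 2), Pow(-1930, -1)), Mul(4100, Pow(4767, -1))) = Add(Mul(81, Rational(-1, 1930)), Mul(4100, Rational(1, 4767))) = Add(Rational(-81, 1930), Rational(4100, 4767)) = Rational(7526873, 9200310)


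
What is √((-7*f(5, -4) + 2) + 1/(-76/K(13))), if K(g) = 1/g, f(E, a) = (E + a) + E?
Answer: I*√9761687/494 ≈ 6.3246*I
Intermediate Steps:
f(E, a) = a + 2*E
√((-7*f(5, -4) + 2) + 1/(-76/K(13))) = √((-7*(-4 + 2*5) + 2) + 1/(-76/(1/13))) = √((-7*(-4 + 10) + 2) + 1/(-76/1/13)) = √((-7*6 + 2) + 1/(-76*13)) = √((-42 + 2) + 1/(-988)) = √(-40 - 1/988) = √(-39521/988) = I*√9761687/494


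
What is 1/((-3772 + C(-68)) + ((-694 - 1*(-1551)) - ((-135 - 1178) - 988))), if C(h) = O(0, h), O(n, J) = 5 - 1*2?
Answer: -1/611 ≈ -0.0016367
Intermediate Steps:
O(n, J) = 3 (O(n, J) = 5 - 2 = 3)
C(h) = 3
1/((-3772 + C(-68)) + ((-694 - 1*(-1551)) - ((-135 - 1178) - 988))) = 1/((-3772 + 3) + ((-694 - 1*(-1551)) - ((-135 - 1178) - 988))) = 1/(-3769 + ((-694 + 1551) - (-1313 - 988))) = 1/(-3769 + (857 - 1*(-2301))) = 1/(-3769 + (857 + 2301)) = 1/(-3769 + 3158) = 1/(-611) = -1/611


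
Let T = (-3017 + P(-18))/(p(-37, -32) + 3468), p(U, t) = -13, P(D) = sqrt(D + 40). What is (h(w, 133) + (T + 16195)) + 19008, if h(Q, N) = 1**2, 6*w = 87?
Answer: 121626803/3455 + sqrt(22)/3455 ≈ 35203.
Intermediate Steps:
w = 29/2 (w = (1/6)*87 = 29/2 ≈ 14.500)
P(D) = sqrt(40 + D)
h(Q, N) = 1
T = -3017/3455 + sqrt(22)/3455 (T = (-3017 + sqrt(40 - 18))/(-13 + 3468) = (-3017 + sqrt(22))/3455 = (-3017 + sqrt(22))*(1/3455) = -3017/3455 + sqrt(22)/3455 ≈ -0.87187)
(h(w, 133) + (T + 16195)) + 19008 = (1 + ((-3017/3455 + sqrt(22)/3455) + 16195)) + 19008 = (1 + (55950708/3455 + sqrt(22)/3455)) + 19008 = (55954163/3455 + sqrt(22)/3455) + 19008 = 121626803/3455 + sqrt(22)/3455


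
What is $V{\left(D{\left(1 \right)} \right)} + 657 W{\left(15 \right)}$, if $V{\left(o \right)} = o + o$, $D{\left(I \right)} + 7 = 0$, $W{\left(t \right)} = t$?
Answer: $9841$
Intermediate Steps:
$D{\left(I \right)} = -7$ ($D{\left(I \right)} = -7 + 0 = -7$)
$V{\left(o \right)} = 2 o$
$V{\left(D{\left(1 \right)} \right)} + 657 W{\left(15 \right)} = 2 \left(-7\right) + 657 \cdot 15 = -14 + 9855 = 9841$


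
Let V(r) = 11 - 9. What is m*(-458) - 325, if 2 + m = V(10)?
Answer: -325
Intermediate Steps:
V(r) = 2
m = 0 (m = -2 + 2 = 0)
m*(-458) - 325 = 0*(-458) - 325 = 0 - 325 = -325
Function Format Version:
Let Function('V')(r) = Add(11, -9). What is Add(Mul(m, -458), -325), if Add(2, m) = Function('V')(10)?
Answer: -325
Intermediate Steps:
Function('V')(r) = 2
m = 0 (m = Add(-2, 2) = 0)
Add(Mul(m, -458), -325) = Add(Mul(0, -458), -325) = Add(0, -325) = -325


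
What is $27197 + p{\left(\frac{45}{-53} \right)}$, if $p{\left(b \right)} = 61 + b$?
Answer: $\frac{1444629}{53} \approx 27257.0$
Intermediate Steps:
$27197 + p{\left(\frac{45}{-53} \right)} = 27197 + \left(61 + \frac{45}{-53}\right) = 27197 + \left(61 + 45 \left(- \frac{1}{53}\right)\right) = 27197 + \left(61 - \frac{45}{53}\right) = 27197 + \frac{3188}{53} = \frac{1444629}{53}$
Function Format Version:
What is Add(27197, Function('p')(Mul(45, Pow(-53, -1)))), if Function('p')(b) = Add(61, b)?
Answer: Rational(1444629, 53) ≈ 27257.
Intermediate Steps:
Add(27197, Function('p')(Mul(45, Pow(-53, -1)))) = Add(27197, Add(61, Mul(45, Pow(-53, -1)))) = Add(27197, Add(61, Mul(45, Rational(-1, 53)))) = Add(27197, Add(61, Rational(-45, 53))) = Add(27197, Rational(3188, 53)) = Rational(1444629, 53)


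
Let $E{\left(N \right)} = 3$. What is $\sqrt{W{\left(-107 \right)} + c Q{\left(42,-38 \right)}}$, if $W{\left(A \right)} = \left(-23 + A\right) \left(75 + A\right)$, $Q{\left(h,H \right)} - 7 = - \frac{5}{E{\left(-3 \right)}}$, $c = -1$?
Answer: $\frac{4 \sqrt{2337}}{3} \approx 64.457$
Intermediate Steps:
$Q{\left(h,H \right)} = \frac{16}{3}$ ($Q{\left(h,H \right)} = 7 - \frac{5}{3} = \frac{16}{3}$)
$\sqrt{W{\left(-107 \right)} + c Q{\left(42,-38 \right)}} = \sqrt{\left(-1725 + \left(-107\right)^{2} + 52 \left(-107\right)\right) - \frac{16}{3}} = \sqrt{\left(-1725 + 11449 - 5564\right) - \frac{16}{3}} = \sqrt{4160 - \frac{16}{3}} = \sqrt{\frac{12464}{3}} = \frac{4 \sqrt{2337}}{3}$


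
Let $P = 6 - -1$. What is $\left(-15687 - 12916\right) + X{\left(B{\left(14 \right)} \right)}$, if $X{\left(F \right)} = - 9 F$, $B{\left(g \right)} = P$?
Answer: $-28666$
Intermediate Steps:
$P = 7$ ($P = 6 + 1 = 7$)
$B{\left(g \right)} = 7$
$\left(-15687 - 12916\right) + X{\left(B{\left(14 \right)} \right)} = \left(-15687 - 12916\right) - 63 = -28603 - 63 = -28666$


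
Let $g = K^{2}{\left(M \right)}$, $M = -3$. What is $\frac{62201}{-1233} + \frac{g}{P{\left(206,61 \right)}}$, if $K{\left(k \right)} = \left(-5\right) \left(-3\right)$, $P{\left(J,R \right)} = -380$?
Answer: $- \frac{4782761}{93708} \approx -51.039$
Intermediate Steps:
$K{\left(k \right)} = 15$
$g = 225$ ($g = 15^{2} = 225$)
$\frac{62201}{-1233} + \frac{g}{P{\left(206,61 \right)}} = \frac{62201}{-1233} + \frac{225}{-380} = 62201 \left(- \frac{1}{1233}\right) + 225 \left(- \frac{1}{380}\right) = - \frac{62201}{1233} - \frac{45}{76} = - \frac{4782761}{93708}$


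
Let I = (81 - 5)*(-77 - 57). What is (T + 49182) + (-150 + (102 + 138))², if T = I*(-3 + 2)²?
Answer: 47098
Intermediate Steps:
I = -10184 (I = 76*(-134) = -10184)
T = -10184 (T = -10184*(-3 + 2)² = -10184*(-1)² = -10184*1 = -10184)
(T + 49182) + (-150 + (102 + 138))² = (-10184 + 49182) + (-150 + (102 + 138))² = 38998 + (-150 + 240)² = 38998 + 90² = 38998 + 8100 = 47098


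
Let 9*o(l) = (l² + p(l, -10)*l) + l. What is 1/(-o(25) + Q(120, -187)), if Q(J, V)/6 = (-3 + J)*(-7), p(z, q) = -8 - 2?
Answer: -9/44626 ≈ -0.00020168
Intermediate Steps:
p(z, q) = -10
o(l) = -l + l²/9 (o(l) = ((l² - 10*l) + l)/9 = (l² - 9*l)/9 = -l + l²/9)
Q(J, V) = 126 - 42*J (Q(J, V) = 6*((-3 + J)*(-7)) = 6*(21 - 7*J) = 126 - 42*J)
1/(-o(25) + Q(120, -187)) = 1/(-25*(-9 + 25)/9 + (126 - 42*120)) = 1/(-25*16/9 + (126 - 5040)) = 1/(-1*400/9 - 4914) = 1/(-400/9 - 4914) = 1/(-44626/9) = -9/44626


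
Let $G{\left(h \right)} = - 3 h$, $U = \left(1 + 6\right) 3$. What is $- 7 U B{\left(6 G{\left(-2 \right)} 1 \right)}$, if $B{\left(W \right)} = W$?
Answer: $-5292$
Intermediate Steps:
$U = 21$ ($U = 7 \cdot 3 = 21$)
$- 7 U B{\left(6 G{\left(-2 \right)} 1 \right)} = \left(-7\right) 21 \cdot 6 \left(\left(-3\right) \left(-2\right)\right) 1 = - 147 \cdot 6 \cdot 6 \cdot 1 = - 147 \cdot 36 \cdot 1 = \left(-147\right) 36 = -5292$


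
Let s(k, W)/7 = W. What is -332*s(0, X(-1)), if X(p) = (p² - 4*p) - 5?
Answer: 0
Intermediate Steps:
X(p) = -5 + p² - 4*p
s(k, W) = 7*W
-332*s(0, X(-1)) = -2324*(-5 + (-1)² - 4*(-1)) = -2324*(-5 + 1 + 4) = -2324*0 = -332*0 = 0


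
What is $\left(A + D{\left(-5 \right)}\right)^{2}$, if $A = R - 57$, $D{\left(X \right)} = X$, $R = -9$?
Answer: $5041$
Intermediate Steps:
$A = -66$ ($A = -9 - 57 = -66$)
$\left(A + D{\left(-5 \right)}\right)^{2} = \left(-66 - 5\right)^{2} = \left(-71\right)^{2} = 5041$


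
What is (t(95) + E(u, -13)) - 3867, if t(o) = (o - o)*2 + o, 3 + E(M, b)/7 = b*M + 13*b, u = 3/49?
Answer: -34871/7 ≈ -4981.6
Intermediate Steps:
u = 3/49 (u = 3*(1/49) = 3/49 ≈ 0.061224)
E(M, b) = -21 + 91*b + 7*M*b (E(M, b) = -21 + 7*(b*M + 13*b) = -21 + 7*(M*b + 13*b) = -21 + 7*(13*b + M*b) = -21 + (91*b + 7*M*b) = -21 + 91*b + 7*M*b)
t(o) = o (t(o) = 0*2 + o = 0 + o = o)
(t(95) + E(u, -13)) - 3867 = (95 + (-21 + 91*(-13) + 7*(3/49)*(-13))) - 3867 = (95 + (-21 - 1183 - 39/7)) - 3867 = (95 - 8467/7) - 3867 = -7802/7 - 3867 = -34871/7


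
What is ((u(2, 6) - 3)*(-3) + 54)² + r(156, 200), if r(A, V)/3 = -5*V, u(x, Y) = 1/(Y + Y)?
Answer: 15001/16 ≈ 937.56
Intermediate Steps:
u(x, Y) = 1/(2*Y)
r(A, V) = -15*V (r(A, V) = 3*(-5*V) = -15*V)
((u(2, 6) - 3)*(-3) + 54)² + r(156, 200) = (((½)/6 - 3)*(-3) + 54)² - 15*200 = (((½)*(⅙) - 3)*(-3) + 54)² - 3000 = ((1/12 - 3)*(-3) + 54)² - 3000 = (-35/12*(-3) + 54)² - 3000 = (35/4 + 54)² - 3000 = (251/4)² - 3000 = 63001/16 - 3000 = 15001/16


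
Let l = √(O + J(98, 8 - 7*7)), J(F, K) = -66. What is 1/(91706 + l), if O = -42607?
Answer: 91706/8410033109 - I*√42673/8410033109 ≈ 1.0904e-5 - 2.4563e-8*I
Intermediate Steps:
l = I*√42673 (l = √(-42607 - 66) = √(-42673) = I*√42673 ≈ 206.57*I)
1/(91706 + l) = 1/(91706 + I*√42673)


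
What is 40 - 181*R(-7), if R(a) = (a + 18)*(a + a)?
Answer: 27914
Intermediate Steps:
R(a) = 2*a*(18 + a) (R(a) = (18 + a)*(2*a) = 2*a*(18 + a))
40 - 181*R(-7) = 40 - 362*(-7)*(18 - 7) = 40 - 362*(-7)*11 = 40 - 181*(-154) = 40 + 27874 = 27914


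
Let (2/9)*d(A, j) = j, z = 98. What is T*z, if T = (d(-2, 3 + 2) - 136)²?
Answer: 2524921/2 ≈ 1.2625e+6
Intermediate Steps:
d(A, j) = 9*j/2
T = 51529/4 (T = (9*(3 + 2)/2 - 136)² = ((9/2)*5 - 136)² = (45/2 - 136)² = (-227/2)² = 51529/4 ≈ 12882.)
T*z = (51529/4)*98 = 2524921/2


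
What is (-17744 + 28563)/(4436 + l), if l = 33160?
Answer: 10819/37596 ≈ 0.28777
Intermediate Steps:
(-17744 + 28563)/(4436 + l) = (-17744 + 28563)/(4436 + 33160) = 10819/37596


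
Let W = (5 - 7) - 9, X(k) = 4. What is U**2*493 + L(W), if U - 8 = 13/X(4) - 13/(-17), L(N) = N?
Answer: 19354189/272 ≈ 71155.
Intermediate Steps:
W = -11 (W = -2 - 9 = -11)
U = 817/68 (U = 8 + (13/4 - 13/(-17)) = 8 + (13*(1/4) - 13*(-1/17)) = 8 + (13/4 + 13/17) = 8 + 273/68 = 817/68 ≈ 12.015)
U**2*493 + L(W) = (817/68)**2*493 - 11 = (667489/4624)*493 - 11 = 19357181/272 - 11 = 19354189/272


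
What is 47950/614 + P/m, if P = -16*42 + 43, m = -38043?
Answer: 912274028/11679201 ≈ 78.111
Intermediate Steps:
P = -629 (P = -672 + 43 = -629)
47950/614 + P/m = 47950/614 - 629/(-38043) = 47950*(1/614) - 629*(-1/38043) = 23975/307 + 629/38043 = 912274028/11679201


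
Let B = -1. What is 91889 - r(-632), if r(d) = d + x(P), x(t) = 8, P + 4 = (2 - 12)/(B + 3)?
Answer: 92513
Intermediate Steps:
P = -9 (P = -4 + (2 - 12)/(-1 + 3) = -4 - 10/2 = -4 - 10*½ = -4 - 5 = -9)
r(d) = 8 + d (r(d) = d + 8 = 8 + d)
91889 - r(-632) = 91889 - (8 - 632) = 91889 - 1*(-624) = 91889 + 624 = 92513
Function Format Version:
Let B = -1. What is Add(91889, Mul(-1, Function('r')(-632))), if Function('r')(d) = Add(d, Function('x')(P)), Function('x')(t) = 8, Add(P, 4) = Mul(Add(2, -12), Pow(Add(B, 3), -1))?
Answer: 92513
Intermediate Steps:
P = -9 (P = Add(-4, Mul(Add(2, -12), Pow(Add(-1, 3), -1))) = Add(-4, Mul(-10, Pow(2, -1))) = Add(-4, Mul(-10, Rational(1, 2))) = Add(-4, -5) = -9)
Function('r')(d) = Add(8, d) (Function('r')(d) = Add(d, 8) = Add(8, d))
Add(91889, Mul(-1, Function('r')(-632))) = Add(91889, Mul(-1, Add(8, -632))) = Add(91889, Mul(-1, -624)) = Add(91889, 624) = 92513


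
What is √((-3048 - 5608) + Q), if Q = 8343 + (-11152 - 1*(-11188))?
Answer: I*√277 ≈ 16.643*I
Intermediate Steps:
Q = 8379 (Q = 8343 + (-11152 + 11188) = 8343 + 36 = 8379)
√((-3048 - 5608) + Q) = √((-3048 - 5608) + 8379) = √(-8656 + 8379) = √(-277) = I*√277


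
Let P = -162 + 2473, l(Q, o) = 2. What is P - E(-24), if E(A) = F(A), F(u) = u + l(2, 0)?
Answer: 2333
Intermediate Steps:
F(u) = 2 + u (F(u) = u + 2 = 2 + u)
P = 2311
E(A) = 2 + A
P - E(-24) = 2311 - (2 - 24) = 2311 - 1*(-22) = 2311 + 22 = 2333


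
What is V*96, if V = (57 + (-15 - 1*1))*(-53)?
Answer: -208608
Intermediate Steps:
V = -2173 (V = (57 + (-15 - 1))*(-53) = (57 - 16)*(-53) = 41*(-53) = -2173)
V*96 = -2173*96 = -208608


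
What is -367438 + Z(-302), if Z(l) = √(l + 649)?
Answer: -367438 + √347 ≈ -3.6742e+5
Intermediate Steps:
Z(l) = √(649 + l)
-367438 + Z(-302) = -367438 + √(649 - 302) = -367438 + √347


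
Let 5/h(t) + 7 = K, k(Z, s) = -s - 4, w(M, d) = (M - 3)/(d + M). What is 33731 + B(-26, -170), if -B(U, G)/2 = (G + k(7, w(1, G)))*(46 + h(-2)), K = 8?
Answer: 8700155/169 ≈ 51480.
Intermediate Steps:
w(M, d) = (-3 + M)/(M + d)
k(Z, s) = -4 - s
h(t) = 5 (h(t) = 5/(-7 + 8) = 5/1 = 5*1 = 5)
B(U, G) = 408 - 204/(1 + G) - 102*G (B(U, G) = -2*(G + (-4 - (-3 + 1)/(1 + G)))*(46 + 5) = -2*(G + (-4 - (-2)/(1 + G)))*51 = -2*(G + (-4 + 2/(1 + G)))*51 = -2*(-4 + G + 2/(1 + G))*51 = -2*(-204 + 51*G + 102/(1 + G)) = 408 - 204/(1 + G) - 102*G)
33731 + B(-26, -170) = 33731 + 102*(2 - 1*(-170)**2 + 3*(-170))/(1 - 170) = 33731 + 102*(2 - 1*28900 - 510)/(-169) = 33731 + 102*(-1/169)*(2 - 28900 - 510) = 33731 + 102*(-1/169)*(-29408) = 33731 + 2999616/169 = 8700155/169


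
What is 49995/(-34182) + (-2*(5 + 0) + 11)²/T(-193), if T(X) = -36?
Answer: -11321/7596 ≈ -1.4904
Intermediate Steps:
49995/(-34182) + (-2*(5 + 0) + 11)²/T(-193) = 49995/(-34182) + (-2*(5 + 0) + 11)²/(-36) = 49995*(-1/34182) + (-2*5 + 11)²*(-1/36) = -5555/3798 + (-10 + 11)²*(-1/36) = -5555/3798 + 1²*(-1/36) = -5555/3798 + 1*(-1/36) = -5555/3798 - 1/36 = -11321/7596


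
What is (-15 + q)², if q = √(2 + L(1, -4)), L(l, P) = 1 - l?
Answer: (15 - √2)² ≈ 184.57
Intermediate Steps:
q = √2 (q = √(2 + (1 - 1*1)) = √(2 + (1 - 1)) = √(2 + 0) = √2 ≈ 1.4142)
(-15 + q)² = (-15 + √2)²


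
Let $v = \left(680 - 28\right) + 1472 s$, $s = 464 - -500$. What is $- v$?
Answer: $-1419660$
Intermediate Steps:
$s = 964$ ($s = 464 + 500 = 964$)
$v = 1419660$ ($v = \left(680 - 28\right) + 1472 \cdot 964 = 652 + 1419008 = 1419660$)
$- v = \left(-1\right) 1419660 = -1419660$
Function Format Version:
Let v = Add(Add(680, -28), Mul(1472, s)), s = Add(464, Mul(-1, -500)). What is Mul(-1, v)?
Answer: -1419660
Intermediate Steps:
s = 964 (s = Add(464, 500) = 964)
v = 1419660 (v = Add(Add(680, -28), Mul(1472, 964)) = Add(652, 1419008) = 1419660)
Mul(-1, v) = Mul(-1, 1419660) = -1419660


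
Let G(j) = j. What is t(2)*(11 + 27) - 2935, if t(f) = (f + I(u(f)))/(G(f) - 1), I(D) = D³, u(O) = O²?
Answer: -427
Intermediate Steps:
t(f) = (f + f⁶)/(-1 + f) (t(f) = (f + (f²)³)/(f - 1) = (f + f⁶)/(-1 + f))
t(2)*(11 + 27) - 2935 = ((2 + 2⁶)/(-1 + 2))*(11 + 27) - 2935 = ((2 + 64)/1)*38 - 2935 = (1*66)*38 - 2935 = 66*38 - 2935 = 2508 - 2935 = -427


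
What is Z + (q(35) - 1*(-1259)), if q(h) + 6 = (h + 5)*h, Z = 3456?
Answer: 6109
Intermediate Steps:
q(h) = -6 + h*(5 + h) (q(h) = -6 + (h + 5)*h = -6 + (5 + h)*h = -6 + h*(5 + h))
Z + (q(35) - 1*(-1259)) = 3456 + ((-6 + 35² + 5*35) - 1*(-1259)) = 3456 + ((-6 + 1225 + 175) + 1259) = 3456 + (1394 + 1259) = 3456 + 2653 = 6109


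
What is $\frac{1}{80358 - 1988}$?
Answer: $\frac{1}{78370} \approx 1.276 \cdot 10^{-5}$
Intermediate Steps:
$\frac{1}{80358 - 1988} = \frac{1}{78370}$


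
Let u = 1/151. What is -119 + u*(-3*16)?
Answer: -18017/151 ≈ -119.32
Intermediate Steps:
u = 1/151 ≈ 0.0066225
-119 + u*(-3*16) = -119 + (-3*16)/151 = -119 + (1/151)*(-48) = -119 - 48/151 = -18017/151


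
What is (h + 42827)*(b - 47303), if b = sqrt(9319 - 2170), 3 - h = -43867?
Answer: -4101028191 + 86697*sqrt(7149) ≈ -4.0937e+9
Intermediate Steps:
h = 43870 (h = 3 - 1*(-43867) = 3 + 43867 = 43870)
b = sqrt(7149) ≈ 84.552
(h + 42827)*(b - 47303) = (43870 + 42827)*(sqrt(7149) - 47303) = 86697*(-47303 + sqrt(7149)) = -4101028191 + 86697*sqrt(7149)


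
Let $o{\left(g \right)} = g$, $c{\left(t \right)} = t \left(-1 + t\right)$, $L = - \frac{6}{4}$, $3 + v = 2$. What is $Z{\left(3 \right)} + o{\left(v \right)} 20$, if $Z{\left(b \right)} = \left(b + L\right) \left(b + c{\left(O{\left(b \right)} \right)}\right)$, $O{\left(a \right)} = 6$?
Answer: $\frac{59}{2} \approx 29.5$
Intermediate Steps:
$v = -1$ ($v = -3 + 2 = -1$)
$L = - \frac{3}{2}$ ($L = \left(-6\right) \frac{1}{4} = - \frac{3}{2} \approx -1.5$)
$Z{\left(b \right)} = \left(30 + b\right) \left(- \frac{3}{2} + b\right)$ ($Z{\left(b \right)} = \left(b - \frac{3}{2}\right) \left(b + 6 \left(-1 + 6\right)\right) = \left(- \frac{3}{2} + b\right) \left(b + 6 \cdot 5\right) = \left(- \frac{3}{2} + b\right) \left(b + 30\right) = \left(- \frac{3}{2} + b\right) \left(30 + b\right) = \left(30 + b\right) \left(- \frac{3}{2} + b\right)$)
$Z{\left(3 \right)} + o{\left(v \right)} 20 = \left(-45 + 3^{2} + \frac{57}{2} \cdot 3\right) - 20 = \left(-45 + 9 + \frac{171}{2}\right) - 20 = \frac{99}{2} - 20 = \frac{59}{2}$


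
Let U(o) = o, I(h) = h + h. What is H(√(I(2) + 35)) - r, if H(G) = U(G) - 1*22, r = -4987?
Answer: 4965 + √39 ≈ 4971.2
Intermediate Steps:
I(h) = 2*h
H(G) = -22 + G (H(G) = G - 1*22 = G - 22 = -22 + G)
H(√(I(2) + 35)) - r = (-22 + √(2*2 + 35)) - 1*(-4987) = (-22 + √(4 + 35)) + 4987 = (-22 + √39) + 4987 = 4965 + √39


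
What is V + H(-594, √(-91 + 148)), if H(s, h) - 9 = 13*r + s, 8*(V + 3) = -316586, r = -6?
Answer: -160957/4 ≈ -40239.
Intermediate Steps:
V = -158305/4 (V = -3 + (⅛)*(-316586) = -3 - 158293/4 = -158305/4 ≈ -39576.)
H(s, h) = -69 + s (H(s, h) = 9 + (13*(-6) + s) = 9 + (-78 + s) = -69 + s)
V + H(-594, √(-91 + 148)) = -158305/4 + (-69 - 594) = -158305/4 - 663 = -160957/4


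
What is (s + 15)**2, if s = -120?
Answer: 11025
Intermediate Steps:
(s + 15)**2 = (-120 + 15)**2 = (-105)**2 = 11025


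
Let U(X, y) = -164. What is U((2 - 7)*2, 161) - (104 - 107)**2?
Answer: -173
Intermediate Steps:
U((2 - 7)*2, 161) - (104 - 107)**2 = -164 - (104 - 107)**2 = -164 - 1*(-3)**2 = -164 - 1*9 = -164 - 9 = -173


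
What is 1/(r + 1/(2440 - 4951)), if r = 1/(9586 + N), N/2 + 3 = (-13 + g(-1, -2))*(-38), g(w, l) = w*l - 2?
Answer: -26536248/8057 ≈ -3293.6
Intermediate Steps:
g(w, l) = -2 + l*w (g(w, l) = l*w - 2 = -2 + l*w)
N = 982 (N = -6 + 2*((-13 + (-2 - 2*(-1)))*(-38)) = -6 + 2*((-13 + (-2 + 2))*(-38)) = -6 + 2*((-13 + 0)*(-38)) = -6 + 2*(-13*(-38)) = -6 + 2*494 = -6 + 988 = 982)
r = 1/10568 (r = 1/(9586 + 982) = 1/10568 ≈ 9.4625e-5)
1/(r + 1/(2440 - 4951)) = 1/(1/10568 + 1/(2440 - 4951)) = 1/(1/10568 + 1/(-2511)) = 1/(1/10568 - 1/2511) = 1/(-8057/26536248) = -26536248/8057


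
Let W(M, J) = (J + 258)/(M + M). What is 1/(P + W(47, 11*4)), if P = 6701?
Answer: 47/315098 ≈ 0.00014916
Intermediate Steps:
W(M, J) = (258 + J)/(2*M) (W(M, J) = (258 + J)/((2*M)) = (258 + J)*(1/(2*M)) = (258 + J)/(2*M))
1/(P + W(47, 11*4)) = 1/(6701 + (1/2)*(258 + 11*4)/47) = 1/(6701 + (1/2)*(1/47)*(258 + 44)) = 1/(6701 + (1/2)*(1/47)*302) = 1/(6701 + 151/47) = 1/(315098/47) = 47/315098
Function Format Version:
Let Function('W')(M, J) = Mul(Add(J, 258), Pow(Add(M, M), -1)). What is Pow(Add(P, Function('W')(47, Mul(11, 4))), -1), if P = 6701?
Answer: Rational(47, 315098) ≈ 0.00014916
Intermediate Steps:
Function('W')(M, J) = Mul(Rational(1, 2), Pow(M, -1), Add(258, J)) (Function('W')(M, J) = Mul(Add(258, J), Pow(Mul(2, M), -1)) = Mul(Add(258, J), Mul(Rational(1, 2), Pow(M, -1))) = Mul(Rational(1, 2), Pow(M, -1), Add(258, J)))
Pow(Add(P, Function('W')(47, Mul(11, 4))), -1) = Pow(Add(6701, Mul(Rational(1, 2), Pow(47, -1), Add(258, Mul(11, 4)))), -1) = Pow(Add(6701, Mul(Rational(1, 2), Rational(1, 47), Add(258, 44))), -1) = Pow(Add(6701, Mul(Rational(1, 2), Rational(1, 47), 302)), -1) = Pow(Add(6701, Rational(151, 47)), -1) = Pow(Rational(315098, 47), -1) = Rational(47, 315098)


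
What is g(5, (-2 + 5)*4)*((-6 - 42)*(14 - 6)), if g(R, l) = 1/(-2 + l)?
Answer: -192/5 ≈ -38.400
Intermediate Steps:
g(5, (-2 + 5)*4)*((-6 - 42)*(14 - 6)) = ((-6 - 42)*(14 - 6))/(-2 + (-2 + 5)*4) = (-48*8)/(-2 + 3*4) = -384/(-2 + 12) = -384/10 = (1/10)*(-384) = -192/5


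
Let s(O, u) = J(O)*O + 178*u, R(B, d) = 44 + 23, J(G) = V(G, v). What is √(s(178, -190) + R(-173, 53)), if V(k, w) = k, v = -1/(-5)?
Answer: I*√2069 ≈ 45.486*I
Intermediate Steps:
v = ⅕ (v = -1*(-⅕) = ⅕ ≈ 0.20000)
J(G) = G
R(B, d) = 67
s(O, u) = O² + 178*u (s(O, u) = O*O + 178*u = O² + 178*u)
√(s(178, -190) + R(-173, 53)) = √((178² + 178*(-190)) + 67) = √((31684 - 33820) + 67) = √(-2136 + 67) = √(-2069) = I*√2069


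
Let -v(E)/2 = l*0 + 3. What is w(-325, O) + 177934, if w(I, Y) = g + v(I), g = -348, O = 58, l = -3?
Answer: 177580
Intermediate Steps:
v(E) = -6 (v(E) = -2*(-3*0 + 3) = -2*(0 + 3) = -2*3 = -6)
w(I, Y) = -354 (w(I, Y) = -348 - 6 = -354)
w(-325, O) + 177934 = -354 + 177934 = 177580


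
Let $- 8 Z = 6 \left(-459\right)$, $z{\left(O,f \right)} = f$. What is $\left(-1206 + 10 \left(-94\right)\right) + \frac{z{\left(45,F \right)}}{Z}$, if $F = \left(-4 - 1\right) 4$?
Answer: $- \frac{2955122}{1377} \approx -2146.1$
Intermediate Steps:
$F = -20$ ($F = \left(-5\right) 4 = -20$)
$Z = \frac{1377}{4}$ ($Z = - \frac{6 \left(-459\right)}{8} = \left(- \frac{1}{8}\right) \left(-2754\right) = \frac{1377}{4} \approx 344.25$)
$\left(-1206 + 10 \left(-94\right)\right) + \frac{z{\left(45,F \right)}}{Z} = \left(-1206 + 10 \left(-94\right)\right) - \frac{20}{\frac{1377}{4}} = \left(-1206 - 940\right) - \frac{80}{1377} = -2146 - \frac{80}{1377} = - \frac{2955122}{1377}$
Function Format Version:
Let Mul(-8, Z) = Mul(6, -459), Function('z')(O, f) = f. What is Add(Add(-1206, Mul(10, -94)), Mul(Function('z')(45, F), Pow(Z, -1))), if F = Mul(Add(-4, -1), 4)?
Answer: Rational(-2955122, 1377) ≈ -2146.1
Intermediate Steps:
F = -20 (F = Mul(-5, 4) = -20)
Z = Rational(1377, 4) (Z = Mul(Rational(-1, 8), Mul(6, -459)) = Mul(Rational(-1, 8), -2754) = Rational(1377, 4) ≈ 344.25)
Add(Add(-1206, Mul(10, -94)), Mul(Function('z')(45, F), Pow(Z, -1))) = Add(Add(-1206, Mul(10, -94)), Mul(-20, Pow(Rational(1377, 4), -1))) = Add(Add(-1206, -940), Mul(-20, Rational(4, 1377))) = Add(-2146, Rational(-80, 1377)) = Rational(-2955122, 1377)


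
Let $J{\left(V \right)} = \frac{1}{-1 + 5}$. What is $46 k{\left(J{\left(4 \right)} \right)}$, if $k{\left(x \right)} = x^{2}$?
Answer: $\frac{23}{8} \approx 2.875$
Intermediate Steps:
$J{\left(V \right)} = \frac{1}{4}$
$46 k{\left(J{\left(4 \right)} \right)} = \frac{46}{16} = 46 \cdot \frac{1}{16} = \frac{23}{8}$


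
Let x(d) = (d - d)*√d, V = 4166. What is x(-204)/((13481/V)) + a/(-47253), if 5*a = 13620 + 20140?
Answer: -6752/47253 ≈ -0.14289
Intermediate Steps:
a = 6752 (a = (13620 + 20140)/5 = (⅕)*33760 = 6752)
x(d) = 0 (x(d) = 0*√d = 0)
x(-204)/((13481/V)) + a/(-47253) = 0/((13481/4166)) + 6752/(-47253) = 0/((13481*(1/4166))) + 6752*(-1/47253) = 0/(13481/4166) - 6752/47253 = 0*(4166/13481) - 6752/47253 = 0 - 6752/47253 = -6752/47253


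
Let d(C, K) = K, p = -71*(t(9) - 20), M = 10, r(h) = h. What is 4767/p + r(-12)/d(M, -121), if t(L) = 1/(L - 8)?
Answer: 592995/163229 ≈ 3.6329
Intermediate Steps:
t(L) = 1/(-8 + L)
p = 1349 (p = -71*(1/(-8 + 9) - 20) = -71*(1/1 - 20) = -71*(1 - 20) = -71*(-19) = 1349)
4767/p + r(-12)/d(M, -121) = 4767/1349 - 12/(-121) = 4767*(1/1349) - 12*(-1/121) = 4767/1349 + 12/121 = 592995/163229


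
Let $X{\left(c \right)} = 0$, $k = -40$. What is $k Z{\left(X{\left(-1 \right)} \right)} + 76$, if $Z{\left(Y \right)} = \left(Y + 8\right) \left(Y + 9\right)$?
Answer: $-2804$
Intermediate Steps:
$Z{\left(Y \right)} = \left(8 + Y\right) \left(9 + Y\right)$
$k Z{\left(X{\left(-1 \right)} \right)} + 76 = - 40 \left(72 + 0^{2} + 17 \cdot 0\right) + 76 = - 40 \left(72 + 0 + 0\right) + 76 = \left(-40\right) 72 + 76 = -2880 + 76 = -2804$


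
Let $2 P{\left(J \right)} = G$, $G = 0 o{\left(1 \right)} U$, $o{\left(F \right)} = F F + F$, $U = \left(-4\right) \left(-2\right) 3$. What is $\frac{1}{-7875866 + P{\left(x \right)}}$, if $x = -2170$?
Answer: $- \frac{1}{7875866} \approx -1.2697 \cdot 10^{-7}$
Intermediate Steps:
$U = 24$ ($U = 8 \cdot 3 = 24$)
$o{\left(F \right)} = F + F^{2}$ ($o{\left(F \right)} = F^{2} + F = F + F^{2}$)
$G = 0$ ($G = 0 \cdot 1 \left(1 + 1\right) 24 = 0 \cdot 1 \cdot 2 \cdot 24 = 0 \cdot 2 \cdot 24 = 0 \cdot 24 = 0$)
$P{\left(J \right)} = 0$ ($P{\left(J \right)} = \frac{1}{2} \cdot 0 = 0$)
$\frac{1}{-7875866 + P{\left(x \right)}} = \frac{1}{-7875866 + 0} = \frac{1}{-7875866} = - \frac{1}{7875866}$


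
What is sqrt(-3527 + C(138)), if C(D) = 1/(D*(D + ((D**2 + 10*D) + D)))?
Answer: I*sqrt(60451369194)/4140 ≈ 59.389*I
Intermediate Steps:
C(D) = 1/(D*(D**2 + 12*D)) (C(D) = 1/(D*(D + (D**2 + 11*D))) = 1/(D*(D**2 + 12*D)))
sqrt(-3527 + C(138)) = sqrt(-3527 + 1/(138**2*(12 + 138))) = sqrt(-3527 + (1/19044)/150) = sqrt(-3527 + (1/19044)*(1/150)) = sqrt(-3527 + 1/2856600) = sqrt(-10075228199/2856600) = I*sqrt(60451369194)/4140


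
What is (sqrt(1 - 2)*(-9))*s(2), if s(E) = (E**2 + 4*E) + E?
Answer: -126*I ≈ -126.0*I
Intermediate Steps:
s(E) = E**2 + 5*E
(sqrt(1 - 2)*(-9))*s(2) = (sqrt(1 - 2)*(-9))*(2*(5 + 2)) = (sqrt(-1)*(-9))*(2*7) = (I*(-9))*14 = -9*I*14 = -126*I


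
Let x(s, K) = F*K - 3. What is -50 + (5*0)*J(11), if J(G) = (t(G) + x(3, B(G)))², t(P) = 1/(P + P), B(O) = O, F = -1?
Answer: -50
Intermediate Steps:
t(P) = 1/(2*P)
x(s, K) = -3 - K (x(s, K) = -K - 3 = -3 - K)
J(G) = (-3 + 1/(2*G) - G)² (J(G) = (1/(2*G) + (-3 - G))² = (-3 + 1/(2*G) - G)²)
-50 + (5*0)*J(11) = -50 + (5*0)*((¼)*(-1 + 2*11*(3 + 11))²/11²) = -50 + 0*((¼)*(1/121)*(-1 + 2*11*14)²) = -50 + 0*((¼)*(1/121)*(-1 + 308)²) = -50 + 0*((¼)*(1/121)*307²) = -50 + 0*((¼)*(1/121)*94249) = -50 + 0*(94249/484) = -50 + 0 = -50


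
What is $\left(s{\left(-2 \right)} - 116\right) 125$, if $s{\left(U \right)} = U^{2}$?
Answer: $-14000$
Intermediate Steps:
$\left(s{\left(-2 \right)} - 116\right) 125 = \left(\left(-2\right)^{2} - 116\right) 125 = \left(4 - 116\right) 125 = \left(-112\right) 125 = -14000$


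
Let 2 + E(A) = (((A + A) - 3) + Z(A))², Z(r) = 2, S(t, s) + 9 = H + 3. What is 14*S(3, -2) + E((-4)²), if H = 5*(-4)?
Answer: 595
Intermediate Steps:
H = -20
S(t, s) = -26 (S(t, s) = -9 + (-20 + 3) = -9 - 17 = -26)
E(A) = -2 + (-1 + 2*A)² (E(A) = -2 + (((A + A) - 3) + 2)² = -2 + ((2*A - 3) + 2)² = -2 + ((-3 + 2*A) + 2)² = -2 + (-1 + 2*A)²)
14*S(3, -2) + E((-4)²) = 14*(-26) + (-2 + (-1 + 2*(-4)²)²) = -364 + (-2 + (-1 + 2*16)²) = -364 + (-2 + (-1 + 32)²) = -364 + (-2 + 31²) = -364 + (-2 + 961) = -364 + 959 = 595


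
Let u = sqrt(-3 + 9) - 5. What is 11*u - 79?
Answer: -134 + 11*sqrt(6) ≈ -107.06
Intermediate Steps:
u = -5 + sqrt(6) (u = sqrt(6) - 5 = -5 + sqrt(6) ≈ -2.5505)
11*u - 79 = 11*(-5 + sqrt(6)) - 79 = (-55 + 11*sqrt(6)) - 79 = -134 + 11*sqrt(6)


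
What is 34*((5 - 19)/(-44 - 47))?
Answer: 68/13 ≈ 5.2308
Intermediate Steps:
34*((5 - 19)/(-44 - 47)) = 34*(-14/(-91)) = 34*(-14*(-1/91)) = 34*(2/13) = 68/13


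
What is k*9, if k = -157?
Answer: -1413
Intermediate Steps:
k*9 = -157*9 = -1413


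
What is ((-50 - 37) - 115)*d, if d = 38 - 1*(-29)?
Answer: -13534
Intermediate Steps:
d = 67 (d = 38 + 29 = 67)
((-50 - 37) - 115)*d = ((-50 - 37) - 115)*67 = (-87 - 115)*67 = -202*67 = -13534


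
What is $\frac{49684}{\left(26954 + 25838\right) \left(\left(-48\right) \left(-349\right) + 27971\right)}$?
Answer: $\frac{12421}{590254154} \approx 2.1043 \cdot 10^{-5}$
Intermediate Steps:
$\frac{49684}{\left(26954 + 25838\right) \left(\left(-48\right) \left(-349\right) + 27971\right)} = \frac{49684}{52792 \left(16752 + 27971\right)} = \frac{49684}{52792 \cdot 44723} = \frac{49684}{2361016616} = 49684 \cdot \frac{1}{2361016616} = \frac{12421}{590254154}$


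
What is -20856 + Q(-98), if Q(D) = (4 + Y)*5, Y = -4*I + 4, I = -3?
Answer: -20756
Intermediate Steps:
Y = 16 (Y = -4*(-3) + 4 = 12 + 4 = 16)
Q(D) = 100 (Q(D) = (4 + 16)*5 = 20*5 = 100)
-20856 + Q(-98) = -20856 + 100 = -20756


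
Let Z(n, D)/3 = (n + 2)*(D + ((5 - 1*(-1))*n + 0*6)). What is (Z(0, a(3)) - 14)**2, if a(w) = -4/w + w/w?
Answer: 256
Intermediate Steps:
a(w) = 1 - 4/w (a(w) = -4/w + 1 = 1 - 4/w)
Z(n, D) = 3*(2 + n)*(D + 6*n) (Z(n, D) = 3*((n + 2)*(D + ((5 - 1*(-1))*n + 0*6))) = 3*((2 + n)*(D + ((5 + 1)*n + 0))) = 3*((2 + n)*(D + (6*n + 0))) = 3*((2 + n)*(D + 6*n)) = 3*(2 + n)*(D + 6*n))
(Z(0, a(3)) - 14)**2 = ((6*((-4 + 3)/3) + 18*0**2 + 36*0 + 3*((-4 + 3)/3)*0) - 14)**2 = ((6*((1/3)*(-1)) + 18*0 + 0 + 3*((1/3)*(-1))*0) - 14)**2 = ((6*(-1/3) + 0 + 0 + 3*(-1/3)*0) - 14)**2 = ((-2 + 0 + 0 + 0) - 14)**2 = (-2 - 14)**2 = (-16)**2 = 256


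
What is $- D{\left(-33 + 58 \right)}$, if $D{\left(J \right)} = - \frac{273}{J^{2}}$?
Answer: $\frac{273}{625} \approx 0.4368$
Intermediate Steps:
$D{\left(J \right)} = - \frac{273}{J^{2}}$
$- D{\left(-33 + 58 \right)} = - \frac{-273}{\left(-33 + 58\right)^{2}} = - \frac{-273}{625} = \left(-1\right) \left(- \frac{273}{625}\right) = \frac{273}{625}$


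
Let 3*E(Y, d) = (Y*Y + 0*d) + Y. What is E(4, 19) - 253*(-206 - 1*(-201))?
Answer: 3815/3 ≈ 1271.7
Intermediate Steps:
E(Y, d) = Y/3 + Y²/3 (E(Y, d) = ((Y*Y + 0*d) + Y)/3 = ((Y² + 0) + Y)/3 = (Y² + Y)/3 = (Y + Y²)/3 = Y/3 + Y²/3)
E(4, 19) - 253*(-206 - 1*(-201)) = (⅓)*4*(1 + 4) - 253*(-206 - 1*(-201)) = (⅓)*4*5 - 253*(-206 + 201) = 20/3 - 253*(-5) = 20/3 + 1265 = 3815/3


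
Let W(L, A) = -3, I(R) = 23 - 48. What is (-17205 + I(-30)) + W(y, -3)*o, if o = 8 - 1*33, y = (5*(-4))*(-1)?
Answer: -17155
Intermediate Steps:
I(R) = -25
y = 20 (y = -20*(-1) = 20)
o = -25 (o = 8 - 33 = -25)
(-17205 + I(-30)) + W(y, -3)*o = (-17205 - 25) - 3*(-25) = -17230 + 75 = -17155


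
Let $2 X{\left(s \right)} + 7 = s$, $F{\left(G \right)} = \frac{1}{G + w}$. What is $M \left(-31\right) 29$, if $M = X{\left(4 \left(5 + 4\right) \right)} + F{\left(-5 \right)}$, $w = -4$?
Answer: $- \frac{232841}{18} \approx -12936.0$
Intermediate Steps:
$F{\left(G \right)} = \frac{1}{-4 + G}$ ($F{\left(G \right)} = \frac{1}{G - 4} = \frac{1}{-4 + G}$)
$X{\left(s \right)} = - \frac{7}{2} + \frac{s}{2}$
$M = \frac{259}{18}$ ($M = \left(- \frac{7}{2} + \frac{4 \left(5 + 4\right)}{2}\right) + \frac{1}{-4 - 5} = \left(- \frac{7}{2} + \frac{4 \cdot 9}{2}\right) + \frac{1}{-9} = \left(- \frac{7}{2} + \frac{1}{2} \cdot 36\right) - \frac{1}{9} = \left(- \frac{7}{2} + 18\right) - \frac{1}{9} = \frac{29}{2} - \frac{1}{9} = \frac{259}{18} \approx 14.389$)
$M \left(-31\right) 29 = \frac{259}{18} \left(-31\right) 29 = \left(- \frac{8029}{18}\right) 29 = - \frac{232841}{18}$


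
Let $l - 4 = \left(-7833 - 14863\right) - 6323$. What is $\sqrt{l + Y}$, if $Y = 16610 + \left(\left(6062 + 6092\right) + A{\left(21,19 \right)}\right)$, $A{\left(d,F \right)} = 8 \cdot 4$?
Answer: $i \sqrt{219} \approx 14.799 i$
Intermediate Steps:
$A{\left(d,F \right)} = 32$
$l = -29015$ ($l = 4 - 29019 = -29015$)
$Y = 28796$ ($Y = 16610 + \left(\left(6062 + 6092\right) + 32\right) = 16610 + \left(12154 + 32\right) = 16610 + 12186 = 28796$)
$\sqrt{l + Y} = \sqrt{-29015 + 28796} = \sqrt{-219} = i \sqrt{219}$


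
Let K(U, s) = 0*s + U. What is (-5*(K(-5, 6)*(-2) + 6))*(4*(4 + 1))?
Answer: -1600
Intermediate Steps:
K(U, s) = U (K(U, s) = 0 + U = U)
(-5*(K(-5, 6)*(-2) + 6))*(4*(4 + 1)) = (-5*(-5*(-2) + 6))*(4*(4 + 1)) = (-5*(10 + 6))*(4*5) = -5*16*20 = -80*20 = -1600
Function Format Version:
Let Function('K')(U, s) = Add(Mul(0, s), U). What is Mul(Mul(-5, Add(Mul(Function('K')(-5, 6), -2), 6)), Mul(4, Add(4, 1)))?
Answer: -1600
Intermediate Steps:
Function('K')(U, s) = U (Function('K')(U, s) = Add(0, U) = U)
Mul(Mul(-5, Add(Mul(Function('K')(-5, 6), -2), 6)), Mul(4, Add(4, 1))) = Mul(Mul(-5, Add(Mul(-5, -2), 6)), Mul(4, Add(4, 1))) = Mul(Mul(-5, Add(10, 6)), Mul(4, 5)) = Mul(Mul(-5, 16), 20) = Mul(-80, 20) = -1600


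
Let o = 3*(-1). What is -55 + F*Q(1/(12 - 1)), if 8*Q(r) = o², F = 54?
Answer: 23/4 ≈ 5.7500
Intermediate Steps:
o = -3
Q(r) = 9/8 (Q(r) = (⅛)*(-3)² = (⅛)*9 = 9/8)
-55 + F*Q(1/(12 - 1)) = -55 + 54*(9/8) = -55 + 243/4 = 23/4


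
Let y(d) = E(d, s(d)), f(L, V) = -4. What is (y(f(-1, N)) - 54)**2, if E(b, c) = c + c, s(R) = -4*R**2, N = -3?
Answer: 33124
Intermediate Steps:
E(b, c) = 2*c
y(d) = -8*d**2 (y(d) = 2*(-4*d**2) = -8*d**2)
(y(f(-1, N)) - 54)**2 = (-8*(-4)**2 - 54)**2 = (-8*16 - 54)**2 = (-128 - 54)**2 = (-182)**2 = 33124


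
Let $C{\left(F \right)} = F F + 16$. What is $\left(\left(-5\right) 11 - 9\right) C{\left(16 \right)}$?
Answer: $-17408$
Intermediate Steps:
$C{\left(F \right)} = 16 + F^{2}$ ($C{\left(F \right)} = F^{2} + 16 = 16 + F^{2}$)
$\left(\left(-5\right) 11 - 9\right) C{\left(16 \right)} = \left(\left(-5\right) 11 - 9\right) \left(16 + 16^{2}\right) = \left(-55 - 9\right) \left(16 + 256\right) = \left(-64\right) 272 = -17408$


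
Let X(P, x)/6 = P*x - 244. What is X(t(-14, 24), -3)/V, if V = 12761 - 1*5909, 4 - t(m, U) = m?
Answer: -149/571 ≈ -0.26095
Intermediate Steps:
t(m, U) = 4 - m
V = 6852 (V = 12761 - 5909 = 6852)
X(P, x) = -1464 + 6*P*x (X(P, x) = 6*(P*x - 244) = 6*(-244 + P*x) = -1464 + 6*P*x)
X(t(-14, 24), -3)/V = (-1464 + 6*(4 - 1*(-14))*(-3))/6852 = (-1464 + 6*(4 + 14)*(-3))*(1/6852) = (-1464 + 6*18*(-3))*(1/6852) = (-1464 - 324)*(1/6852) = -1788*1/6852 = -149/571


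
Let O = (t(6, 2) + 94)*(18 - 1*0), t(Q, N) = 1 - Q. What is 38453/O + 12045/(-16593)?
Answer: 206251513/8860662 ≈ 23.277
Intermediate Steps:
O = 1602 (O = ((1 - 1*6) + 94)*(18 - 1*0) = ((1 - 6) + 94)*(18 + 0) = (-5 + 94)*18 = 89*18 = 1602)
38453/O + 12045/(-16593) = 38453/1602 + 12045/(-16593) = 38453*(1/1602) + 12045*(-1/16593) = 38453/1602 - 4015/5531 = 206251513/8860662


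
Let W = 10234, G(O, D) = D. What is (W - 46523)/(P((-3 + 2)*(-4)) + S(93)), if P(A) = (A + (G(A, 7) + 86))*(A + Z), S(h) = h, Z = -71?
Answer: 36289/6406 ≈ 5.6648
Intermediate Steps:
P(A) = (-71 + A)*(93 + A) (P(A) = (A + (7 + 86))*(A - 71) = (A + 93)*(-71 + A) = (93 + A)*(-71 + A) = (-71 + A)*(93 + A))
(W - 46523)/(P((-3 + 2)*(-4)) + S(93)) = (10234 - 46523)/((-6603 + ((-3 + 2)*(-4))**2 + 22*((-3 + 2)*(-4))) + 93) = -36289/((-6603 + (-1*(-4))**2 + 22*(-1*(-4))) + 93) = -36289/((-6603 + 4**2 + 22*4) + 93) = -36289/((-6603 + 16 + 88) + 93) = -36289/(-6499 + 93) = -36289/(-6406) = -36289*(-1/6406) = 36289/6406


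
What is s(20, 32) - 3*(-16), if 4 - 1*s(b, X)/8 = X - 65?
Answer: 344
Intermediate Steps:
s(b, X) = 552 - 8*X (s(b, X) = 32 - 8*(X - 65) = 32 - 8*(-65 + X) = 32 + (520 - 8*X) = 552 - 8*X)
s(20, 32) - 3*(-16) = (552 - 8*32) - 3*(-16) = (552 - 256) - (-48) = 296 - 1*(-48) = 296 + 48 = 344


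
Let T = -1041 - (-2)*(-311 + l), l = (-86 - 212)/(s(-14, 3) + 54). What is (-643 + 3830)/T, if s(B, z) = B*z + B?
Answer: -3187/1365 ≈ -2.3348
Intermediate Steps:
s(B, z) = B + B*z
l = 149 (l = (-86 - 212)/(-14*(1 + 3) + 54) = -298/(-14*4 + 54) = -298/(-56 + 54) = -298/(-2) = -298*(-½) = 149)
T = -1365 (T = -1041 - (-2)*(-311 + 149) = -1041 - (-2)*(-162) = -1041 - 1*324 = -1041 - 324 = -1365)
(-643 + 3830)/T = (-643 + 3830)/(-1365) = 3187*(-1/1365) = -3187/1365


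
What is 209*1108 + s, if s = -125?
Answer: 231447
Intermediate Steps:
209*1108 + s = 209*1108 - 125 = 231572 - 125 = 231447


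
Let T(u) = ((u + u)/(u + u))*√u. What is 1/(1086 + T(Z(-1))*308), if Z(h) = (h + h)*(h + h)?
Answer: 1/1702 ≈ 0.00058754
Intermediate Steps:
Z(h) = 4*h² (Z(h) = (2*h)*(2*h) = 4*h²)
T(u) = √u (T(u) = ((2*u)/((2*u)))*√u = ((2*u)*(1/(2*u)))*√u = 1*√u = √u)
1/(1086 + T(Z(-1))*308) = 1/(1086 + √(4*(-1)²)*308) = 1/(1086 + √(4*1)*308) = 1/(1086 + √4*308) = 1/(1086 + 2*308) = 1/(1086 + 616) = 1/1702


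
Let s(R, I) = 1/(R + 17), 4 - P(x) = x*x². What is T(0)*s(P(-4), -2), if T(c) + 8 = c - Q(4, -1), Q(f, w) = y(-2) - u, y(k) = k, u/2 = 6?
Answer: 6/85 ≈ 0.070588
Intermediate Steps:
u = 12 (u = 2*6 = 12)
P(x) = 4 - x³ (P(x) = 4 - x*x² = 4 - x³)
Q(f, w) = -14 (Q(f, w) = -2 - 1*12 = -2 - 12 = -14)
s(R, I) = 1/(17 + R)
T(c) = 6 + c (T(c) = -8 + (c - 1*(-14)) = -8 + (c + 14) = -8 + (14 + c) = 6 + c)
T(0)*s(P(-4), -2) = (6 + 0)/(17 + (4 - 1*(-4)³)) = 6/(17 + (4 - 1*(-64))) = 6/(17 + (4 + 64)) = 6/(17 + 68) = 6/85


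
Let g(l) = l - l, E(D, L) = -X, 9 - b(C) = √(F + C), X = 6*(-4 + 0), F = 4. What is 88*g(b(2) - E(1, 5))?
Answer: 0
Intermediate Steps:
X = -24 (X = 6*(-4) = -24)
b(C) = 9 - √(4 + C)
E(D, L) = 24 (E(D, L) = -1*(-24) = 24)
g(l) = 0
88*g(b(2) - E(1, 5)) = 88*0 = 0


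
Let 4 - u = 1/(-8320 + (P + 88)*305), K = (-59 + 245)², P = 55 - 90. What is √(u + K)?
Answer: √2129423257155/7845 ≈ 186.01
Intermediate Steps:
P = -35
K = 34596 (K = 186² = 34596)
u = 31379/7845 (u = 4 - 1/(-8320 + (-35 + 88)*305) = 4 - 1/(-8320 + 53*305) = 4 - 1/(-8320 + 16165) = 4 - 1/7845 = 31379/7845 ≈ 3.9999)
√(u + K) = √(31379/7845 + 34596) = √(271436999/7845) = √2129423257155/7845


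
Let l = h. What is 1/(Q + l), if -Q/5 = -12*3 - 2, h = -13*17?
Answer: -1/31 ≈ -0.032258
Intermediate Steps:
h = -221
Q = 190 (Q = -5*(-12*3 - 2) = -5*(-36 - 2) = -5*(-38) = 190)
l = -221
1/(Q + l) = 1/(190 - 221) = 1/(-31) = -1/31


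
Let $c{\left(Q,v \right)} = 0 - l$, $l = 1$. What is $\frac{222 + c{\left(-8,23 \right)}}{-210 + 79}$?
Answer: $- \frac{221}{131} \approx -1.687$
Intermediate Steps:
$c{\left(Q,v \right)} = -1$ ($c{\left(Q,v \right)} = 0 - 1 = -1$)
$\frac{222 + c{\left(-8,23 \right)}}{-210 + 79} = \frac{222 - 1}{-210 + 79} = \frac{221}{-131} = 221 \left(- \frac{1}{131}\right) = - \frac{221}{131}$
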